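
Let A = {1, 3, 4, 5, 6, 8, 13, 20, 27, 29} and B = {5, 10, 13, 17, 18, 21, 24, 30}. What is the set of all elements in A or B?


A ∪ B = all elements in A or B (or both)
A = {1, 3, 4, 5, 6, 8, 13, 20, 27, 29}
B = {5, 10, 13, 17, 18, 21, 24, 30}
A ∪ B = {1, 3, 4, 5, 6, 8, 10, 13, 17, 18, 20, 21, 24, 27, 29, 30}

A ∪ B = {1, 3, 4, 5, 6, 8, 10, 13, 17, 18, 20, 21, 24, 27, 29, 30}


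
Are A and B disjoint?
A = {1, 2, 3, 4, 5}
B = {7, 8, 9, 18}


Disjoint means A ∩ B = ∅.
A ∩ B = ∅
A ∩ B = ∅, so A and B are disjoint.

Yes, A and B are disjoint


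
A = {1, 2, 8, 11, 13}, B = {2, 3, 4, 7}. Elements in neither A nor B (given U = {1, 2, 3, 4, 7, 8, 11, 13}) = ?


A = {1, 2, 8, 11, 13}
B = {2, 3, 4, 7}
Region: in neither A nor B (given U = {1, 2, 3, 4, 7, 8, 11, 13})
Elements: ∅

Elements in neither A nor B (given U = {1, 2, 3, 4, 7, 8, 11, 13}): ∅


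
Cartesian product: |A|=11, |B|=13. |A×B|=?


|A × B| = |A| × |B|
= 11 × 13
= 143

|A × B| = 143


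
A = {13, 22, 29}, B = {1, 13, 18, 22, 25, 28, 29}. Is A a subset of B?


A ⊆ B means every element of A is in B.
All elements of A are in B.
So A ⊆ B.

Yes, A ⊆ B


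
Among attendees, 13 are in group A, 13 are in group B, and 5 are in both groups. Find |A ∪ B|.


|A ∪ B| = |A| + |B| - |A ∩ B|
= 13 + 13 - 5
= 21

|A ∪ B| = 21


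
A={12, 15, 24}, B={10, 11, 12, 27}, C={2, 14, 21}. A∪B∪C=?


A ∪ B = {10, 11, 12, 15, 24, 27}
(A ∪ B) ∪ C = {2, 10, 11, 12, 14, 15, 21, 24, 27}

A ∪ B ∪ C = {2, 10, 11, 12, 14, 15, 21, 24, 27}


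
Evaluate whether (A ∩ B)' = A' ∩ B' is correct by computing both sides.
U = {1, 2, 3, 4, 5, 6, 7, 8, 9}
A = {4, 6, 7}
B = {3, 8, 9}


LHS: A ∩ B = ∅
(A ∩ B)' = U \ (A ∩ B) = {1, 2, 3, 4, 5, 6, 7, 8, 9}
A' = {1, 2, 3, 5, 8, 9}, B' = {1, 2, 4, 5, 6, 7}
Claimed RHS: A' ∩ B' = {1, 2, 5}
Identity is INVALID: LHS = {1, 2, 3, 4, 5, 6, 7, 8, 9} but the RHS claimed here equals {1, 2, 5}. The correct form is (A ∩ B)' = A' ∪ B'.

Identity is invalid: (A ∩ B)' = {1, 2, 3, 4, 5, 6, 7, 8, 9} but A' ∩ B' = {1, 2, 5}. The correct De Morgan law is (A ∩ B)' = A' ∪ B'.


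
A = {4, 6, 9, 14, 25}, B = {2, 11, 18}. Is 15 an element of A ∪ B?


A = {4, 6, 9, 14, 25}, B = {2, 11, 18}
A ∪ B = all elements in A or B
A ∪ B = {2, 4, 6, 9, 11, 14, 18, 25}
Checking if 15 ∈ A ∪ B
15 is not in A ∪ B → False

15 ∉ A ∪ B


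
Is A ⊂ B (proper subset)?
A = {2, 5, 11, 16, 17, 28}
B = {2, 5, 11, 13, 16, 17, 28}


A ⊂ B requires: A ⊆ B AND A ≠ B.
A ⊆ B? Yes
A = B? No
A ⊂ B: Yes (A is a proper subset of B)

Yes, A ⊂ B


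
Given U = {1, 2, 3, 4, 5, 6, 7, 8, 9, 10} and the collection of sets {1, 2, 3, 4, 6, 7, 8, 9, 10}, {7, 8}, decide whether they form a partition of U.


A partition requires: (1) non-empty parts, (2) pairwise disjoint, (3) union = U
Parts: {1, 2, 3, 4, 6, 7, 8, 9, 10}, {7, 8}
Union of parts: {1, 2, 3, 4, 6, 7, 8, 9, 10}
U = {1, 2, 3, 4, 5, 6, 7, 8, 9, 10}
All non-empty? True
Pairwise disjoint? False
Covers U? False

No, not a valid partition


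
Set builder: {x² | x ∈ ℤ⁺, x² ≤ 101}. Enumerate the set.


Checking each candidate:
Condition: positive perfect squares ≤ 101
Result = {1, 4, 9, 16, 25, 36, 49, 64, 81, 100}

{1, 4, 9, 16, 25, 36, 49, 64, 81, 100}


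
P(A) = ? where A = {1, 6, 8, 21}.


|A| = 4, so |P(A)| = 2^4 = 16
Enumerate subsets by cardinality (0 to 4):
∅, {1}, {6}, {8}, {21}, {1, 6}, {1, 8}, {1, 21}, {6, 8}, {6, 21}, {8, 21}, {1, 6, 8}, {1, 6, 21}, {1, 8, 21}, {6, 8, 21}, {1, 6, 8, 21}

P(A) has 16 subsets: ∅, {1}, {6}, {8}, {21}, {1, 6}, {1, 8}, {1, 21}, {6, 8}, {6, 21}, {8, 21}, {1, 6, 8}, {1, 6, 21}, {1, 8, 21}, {6, 8, 21}, {1, 6, 8, 21}


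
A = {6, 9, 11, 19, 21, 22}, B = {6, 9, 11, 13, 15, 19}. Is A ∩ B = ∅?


Disjoint means A ∩ B = ∅.
A ∩ B = {6, 9, 11, 19}
A ∩ B ≠ ∅, so A and B are NOT disjoint.

No, A and B are not disjoint (A ∩ B = {6, 9, 11, 19})


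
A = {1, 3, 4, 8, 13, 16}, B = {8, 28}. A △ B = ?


A △ B = (A \ B) ∪ (B \ A) = elements in exactly one of A or B
A \ B = {1, 3, 4, 13, 16}
B \ A = {28}
A △ B = {1, 3, 4, 13, 16, 28}

A △ B = {1, 3, 4, 13, 16, 28}


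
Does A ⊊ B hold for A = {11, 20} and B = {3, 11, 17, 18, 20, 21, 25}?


A ⊂ B requires: A ⊆ B AND A ≠ B.
A ⊆ B? Yes
A = B? No
A ⊂ B: Yes (A is a proper subset of B)

Yes, A ⊂ B


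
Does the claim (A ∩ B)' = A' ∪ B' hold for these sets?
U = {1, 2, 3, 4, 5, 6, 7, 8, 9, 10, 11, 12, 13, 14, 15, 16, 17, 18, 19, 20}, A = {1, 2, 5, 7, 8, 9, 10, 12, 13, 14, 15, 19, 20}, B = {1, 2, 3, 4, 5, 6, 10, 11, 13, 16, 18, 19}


LHS: A ∩ B = {1, 2, 5, 10, 13, 19}
(A ∩ B)' = U \ (A ∩ B) = {3, 4, 6, 7, 8, 9, 11, 12, 14, 15, 16, 17, 18, 20}
A' = {3, 4, 6, 11, 16, 17, 18}, B' = {7, 8, 9, 12, 14, 15, 17, 20}
Claimed RHS: A' ∪ B' = {3, 4, 6, 7, 8, 9, 11, 12, 14, 15, 16, 17, 18, 20}
Identity is VALID: LHS = RHS = {3, 4, 6, 7, 8, 9, 11, 12, 14, 15, 16, 17, 18, 20} ✓

Identity is valid. (A ∩ B)' = A' ∪ B' = {3, 4, 6, 7, 8, 9, 11, 12, 14, 15, 16, 17, 18, 20}


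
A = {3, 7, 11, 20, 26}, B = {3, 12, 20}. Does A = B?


Two sets are equal iff they have exactly the same elements.
A = {3, 7, 11, 20, 26}
B = {3, 12, 20}
Differences: {7, 11, 12, 26}
A ≠ B

No, A ≠ B


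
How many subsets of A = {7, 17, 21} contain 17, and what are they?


A subset of A contains 17 iff the remaining 2 elements form any subset of A \ {17}.
Count: 2^(n-1) = 2^2 = 4
Subsets containing 17: {17}, {7, 17}, {17, 21}, {7, 17, 21}

Subsets containing 17 (4 total): {17}, {7, 17}, {17, 21}, {7, 17, 21}


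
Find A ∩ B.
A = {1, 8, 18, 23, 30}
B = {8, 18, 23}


A ∩ B = elements in both A and B
A = {1, 8, 18, 23, 30}
B = {8, 18, 23}
A ∩ B = {8, 18, 23}

A ∩ B = {8, 18, 23}


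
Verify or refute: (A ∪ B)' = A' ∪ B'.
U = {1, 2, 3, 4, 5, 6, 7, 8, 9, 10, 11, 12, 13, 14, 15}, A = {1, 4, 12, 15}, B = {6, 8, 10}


LHS: A ∪ B = {1, 4, 6, 8, 10, 12, 15}
(A ∪ B)' = U \ (A ∪ B) = {2, 3, 5, 7, 9, 11, 13, 14}
A' = {2, 3, 5, 6, 7, 8, 9, 10, 11, 13, 14}, B' = {1, 2, 3, 4, 5, 7, 9, 11, 12, 13, 14, 15}
Claimed RHS: A' ∪ B' = {1, 2, 3, 4, 5, 6, 7, 8, 9, 10, 11, 12, 13, 14, 15}
Identity is INVALID: LHS = {2, 3, 5, 7, 9, 11, 13, 14} but the RHS claimed here equals {1, 2, 3, 4, 5, 6, 7, 8, 9, 10, 11, 12, 13, 14, 15}. The correct form is (A ∪ B)' = A' ∩ B'.

Identity is invalid: (A ∪ B)' = {2, 3, 5, 7, 9, 11, 13, 14} but A' ∪ B' = {1, 2, 3, 4, 5, 6, 7, 8, 9, 10, 11, 12, 13, 14, 15}. The correct De Morgan law is (A ∪ B)' = A' ∩ B'.


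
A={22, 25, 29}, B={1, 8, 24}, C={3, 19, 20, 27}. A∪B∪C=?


A ∪ B = {1, 8, 22, 24, 25, 29}
(A ∪ B) ∪ C = {1, 3, 8, 19, 20, 22, 24, 25, 27, 29}

A ∪ B ∪ C = {1, 3, 8, 19, 20, 22, 24, 25, 27, 29}


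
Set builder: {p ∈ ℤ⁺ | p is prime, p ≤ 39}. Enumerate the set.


Checking each candidate:
Condition: primes ≤ 39
Result = {2, 3, 5, 7, 11, 13, 17, 19, 23, 29, 31, 37}

{2, 3, 5, 7, 11, 13, 17, 19, 23, 29, 31, 37}


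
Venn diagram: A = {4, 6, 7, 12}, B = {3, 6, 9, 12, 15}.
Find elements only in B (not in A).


A = {4, 6, 7, 12}
B = {3, 6, 9, 12, 15}
Region: only in B (not in A)
Elements: {3, 9, 15}

Elements only in B (not in A): {3, 9, 15}


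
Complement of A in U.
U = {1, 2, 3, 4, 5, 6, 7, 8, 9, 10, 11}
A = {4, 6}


Aᶜ = U \ A = elements in U but not in A
U = {1, 2, 3, 4, 5, 6, 7, 8, 9, 10, 11}
A = {4, 6}
Aᶜ = {1, 2, 3, 5, 7, 8, 9, 10, 11}

Aᶜ = {1, 2, 3, 5, 7, 8, 9, 10, 11}


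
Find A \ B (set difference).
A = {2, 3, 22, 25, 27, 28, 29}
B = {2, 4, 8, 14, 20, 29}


A \ B = elements in A but not in B
A = {2, 3, 22, 25, 27, 28, 29}
B = {2, 4, 8, 14, 20, 29}
Remove from A any elements in B
A \ B = {3, 22, 25, 27, 28}

A \ B = {3, 22, 25, 27, 28}


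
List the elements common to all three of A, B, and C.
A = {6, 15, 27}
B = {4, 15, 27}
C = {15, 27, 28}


A ∩ B = {15, 27}
(A ∩ B) ∩ C = {15, 27}

A ∩ B ∩ C = {15, 27}


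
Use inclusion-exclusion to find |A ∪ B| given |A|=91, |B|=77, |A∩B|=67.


|A ∪ B| = |A| + |B| - |A ∩ B|
= 91 + 77 - 67
= 101

|A ∪ B| = 101


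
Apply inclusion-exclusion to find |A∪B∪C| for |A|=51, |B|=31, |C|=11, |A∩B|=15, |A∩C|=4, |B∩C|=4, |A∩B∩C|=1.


|A∪B∪C| = |A|+|B|+|C| - |A∩B|-|A∩C|-|B∩C| + |A∩B∩C|
= 51+31+11 - 15-4-4 + 1
= 93 - 23 + 1
= 71

|A ∪ B ∪ C| = 71


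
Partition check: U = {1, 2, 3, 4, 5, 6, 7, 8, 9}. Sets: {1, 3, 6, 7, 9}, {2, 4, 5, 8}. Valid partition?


A partition requires: (1) non-empty parts, (2) pairwise disjoint, (3) union = U
Parts: {1, 3, 6, 7, 9}, {2, 4, 5, 8}
Union of parts: {1, 2, 3, 4, 5, 6, 7, 8, 9}
U = {1, 2, 3, 4, 5, 6, 7, 8, 9}
All non-empty? True
Pairwise disjoint? True
Covers U? True

Yes, valid partition


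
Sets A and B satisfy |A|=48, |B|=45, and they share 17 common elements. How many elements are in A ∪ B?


|A ∪ B| = |A| + |B| - |A ∩ B|
= 48 + 45 - 17
= 76

|A ∪ B| = 76


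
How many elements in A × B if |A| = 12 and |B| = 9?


|A × B| = |A| × |B|
= 12 × 9
= 108

|A × B| = 108


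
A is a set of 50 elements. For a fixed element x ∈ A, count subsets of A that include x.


Subsets of A containing x correspond to subsets of A \ {x}, which has 49 elements.
Count = 2^(n-1) = 2^49
= 562949953421312

Number of subsets containing x = 562949953421312


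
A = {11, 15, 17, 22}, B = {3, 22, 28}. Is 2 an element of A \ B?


A = {11, 15, 17, 22}, B = {3, 22, 28}
A \ B = elements in A but not in B
A \ B = {11, 15, 17}
Checking if 2 ∈ A \ B
2 is not in A \ B → False

2 ∉ A \ B


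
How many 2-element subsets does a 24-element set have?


C(n,k) = n! / (k!(n-k)!)
C(24,2) = 24! / (2!22!)
= 276

C(24,2) = 276


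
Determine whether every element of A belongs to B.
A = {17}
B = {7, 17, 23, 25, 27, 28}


A ⊆ B means every element of A is in B.
All elements of A are in B.
So A ⊆ B.

Yes, A ⊆ B


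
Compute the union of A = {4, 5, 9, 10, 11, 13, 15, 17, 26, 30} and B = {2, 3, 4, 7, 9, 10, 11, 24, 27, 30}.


A ∪ B = all elements in A or B (or both)
A = {4, 5, 9, 10, 11, 13, 15, 17, 26, 30}
B = {2, 3, 4, 7, 9, 10, 11, 24, 27, 30}
A ∪ B = {2, 3, 4, 5, 7, 9, 10, 11, 13, 15, 17, 24, 26, 27, 30}

A ∪ B = {2, 3, 4, 5, 7, 9, 10, 11, 13, 15, 17, 24, 26, 27, 30}


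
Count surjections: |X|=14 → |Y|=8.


n = |X| = 14, k = |Y| = 8. Surjections via inclusion-exclusion:
S(n,k) = Σ(-1)^i × C(k,i) × (k-i)^n, i=0 to k
i=0: (-1)^0×C(8,0)×8^14 = 4398046511104
i=1: (-1)^1×C(8,1)×7^14 = -5425784582792
i=2: (-1)^2×C(8,2)×6^14 = 2194196594688
i=3: (-1)^3×C(8,3)×5^14 = -341796875000
i=4: (-1)^4×C(8,4)×4^14 = 18790481920
i=5: (-1)^5×C(8,5)×3^14 = -267846264
i=6: (-1)^6×C(8,6)×2^14 = 458752
i=7: (-1)^7×C(8,7)×1^14 = -8
i=8: (-1)^8×C(8,8)×0^14 = 0
Total = 843184742400

Number of surjections = 843184742400


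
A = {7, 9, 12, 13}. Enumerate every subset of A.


|A| = 4, so |P(A)| = 2^4 = 16
Enumerate subsets by cardinality (0 to 4):
∅, {7}, {9}, {12}, {13}, {7, 9}, {7, 12}, {7, 13}, {9, 12}, {9, 13}, {12, 13}, {7, 9, 12}, {7, 9, 13}, {7, 12, 13}, {9, 12, 13}, {7, 9, 12, 13}

P(A) has 16 subsets: ∅, {7}, {9}, {12}, {13}, {7, 9}, {7, 12}, {7, 13}, {9, 12}, {9, 13}, {12, 13}, {7, 9, 12}, {7, 9, 13}, {7, 12, 13}, {9, 12, 13}, {7, 9, 12, 13}


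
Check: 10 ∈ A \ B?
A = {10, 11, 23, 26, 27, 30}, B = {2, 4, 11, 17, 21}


A = {10, 11, 23, 26, 27, 30}, B = {2, 4, 11, 17, 21}
A \ B = elements in A but not in B
A \ B = {10, 23, 26, 27, 30}
Checking if 10 ∈ A \ B
10 is in A \ B → True

10 ∈ A \ B


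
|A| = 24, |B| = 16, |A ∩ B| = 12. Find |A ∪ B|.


|A ∪ B| = |A| + |B| - |A ∩ B|
= 24 + 16 - 12
= 28

|A ∪ B| = 28


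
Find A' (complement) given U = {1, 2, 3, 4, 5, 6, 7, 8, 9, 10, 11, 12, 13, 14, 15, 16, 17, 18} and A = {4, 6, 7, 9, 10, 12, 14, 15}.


Aᶜ = U \ A = elements in U but not in A
U = {1, 2, 3, 4, 5, 6, 7, 8, 9, 10, 11, 12, 13, 14, 15, 16, 17, 18}
A = {4, 6, 7, 9, 10, 12, 14, 15}
Aᶜ = {1, 2, 3, 5, 8, 11, 13, 16, 17, 18}

Aᶜ = {1, 2, 3, 5, 8, 11, 13, 16, 17, 18}


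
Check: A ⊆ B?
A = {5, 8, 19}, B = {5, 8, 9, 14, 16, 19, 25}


A ⊆ B means every element of A is in B.
All elements of A are in B.
So A ⊆ B.

Yes, A ⊆ B


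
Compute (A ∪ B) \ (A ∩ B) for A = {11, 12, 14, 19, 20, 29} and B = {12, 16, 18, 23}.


A △ B = (A \ B) ∪ (B \ A) = elements in exactly one of A or B
A \ B = {11, 14, 19, 20, 29}
B \ A = {16, 18, 23}
A △ B = {11, 14, 16, 18, 19, 20, 23, 29}

A △ B = {11, 14, 16, 18, 19, 20, 23, 29}


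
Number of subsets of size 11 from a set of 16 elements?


C(n,k) = n! / (k!(n-k)!)
C(16,11) = 16! / (11!5!)
= 4368

C(16,11) = 4368


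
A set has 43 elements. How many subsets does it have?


Number of subsets = 2^n
= 2^43
= 8796093022208

|P(A)| = 8796093022208


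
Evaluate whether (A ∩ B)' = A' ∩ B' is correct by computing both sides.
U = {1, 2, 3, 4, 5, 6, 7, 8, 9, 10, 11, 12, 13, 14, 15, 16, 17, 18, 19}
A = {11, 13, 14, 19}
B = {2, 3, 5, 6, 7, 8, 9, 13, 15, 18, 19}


LHS: A ∩ B = {13, 19}
(A ∩ B)' = U \ (A ∩ B) = {1, 2, 3, 4, 5, 6, 7, 8, 9, 10, 11, 12, 14, 15, 16, 17, 18}
A' = {1, 2, 3, 4, 5, 6, 7, 8, 9, 10, 12, 15, 16, 17, 18}, B' = {1, 4, 10, 11, 12, 14, 16, 17}
Claimed RHS: A' ∩ B' = {1, 4, 10, 12, 16, 17}
Identity is INVALID: LHS = {1, 2, 3, 4, 5, 6, 7, 8, 9, 10, 11, 12, 14, 15, 16, 17, 18} but the RHS claimed here equals {1, 4, 10, 12, 16, 17}. The correct form is (A ∩ B)' = A' ∪ B'.

Identity is invalid: (A ∩ B)' = {1, 2, 3, 4, 5, 6, 7, 8, 9, 10, 11, 12, 14, 15, 16, 17, 18} but A' ∩ B' = {1, 4, 10, 12, 16, 17}. The correct De Morgan law is (A ∩ B)' = A' ∪ B'.


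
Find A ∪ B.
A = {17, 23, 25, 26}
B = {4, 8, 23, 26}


A ∪ B = all elements in A or B (or both)
A = {17, 23, 25, 26}
B = {4, 8, 23, 26}
A ∪ B = {4, 8, 17, 23, 25, 26}

A ∪ B = {4, 8, 17, 23, 25, 26}


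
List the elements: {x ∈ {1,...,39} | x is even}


Checking each candidate:
Condition: even numbers in {1,...,39}
Result = {2, 4, 6, 8, 10, 12, 14, 16, 18, 20, 22, 24, 26, 28, 30, 32, 34, 36, 38}

{2, 4, 6, 8, 10, 12, 14, 16, 18, 20, 22, 24, 26, 28, 30, 32, 34, 36, 38}


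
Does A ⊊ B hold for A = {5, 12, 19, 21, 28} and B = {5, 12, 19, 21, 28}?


A ⊂ B requires: A ⊆ B AND A ≠ B.
A ⊆ B? Yes
A = B? Yes
A = B, so A is not a PROPER subset.

No, A is not a proper subset of B


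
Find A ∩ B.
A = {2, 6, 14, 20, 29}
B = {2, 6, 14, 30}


A ∩ B = elements in both A and B
A = {2, 6, 14, 20, 29}
B = {2, 6, 14, 30}
A ∩ B = {2, 6, 14}

A ∩ B = {2, 6, 14}


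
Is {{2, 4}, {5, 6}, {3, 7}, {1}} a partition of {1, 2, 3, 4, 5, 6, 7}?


A partition requires: (1) non-empty parts, (2) pairwise disjoint, (3) union = U
Parts: {2, 4}, {5, 6}, {3, 7}, {1}
Union of parts: {1, 2, 3, 4, 5, 6, 7}
U = {1, 2, 3, 4, 5, 6, 7}
All non-empty? True
Pairwise disjoint? True
Covers U? True

Yes, valid partition


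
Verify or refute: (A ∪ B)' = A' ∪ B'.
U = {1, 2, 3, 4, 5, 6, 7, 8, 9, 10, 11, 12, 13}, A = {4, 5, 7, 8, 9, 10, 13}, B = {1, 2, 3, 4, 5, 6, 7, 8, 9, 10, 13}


LHS: A ∪ B = {1, 2, 3, 4, 5, 6, 7, 8, 9, 10, 13}
(A ∪ B)' = U \ (A ∪ B) = {11, 12}
A' = {1, 2, 3, 6, 11, 12}, B' = {11, 12}
Claimed RHS: A' ∪ B' = {1, 2, 3, 6, 11, 12}
Identity is INVALID: LHS = {11, 12} but the RHS claimed here equals {1, 2, 3, 6, 11, 12}. The correct form is (A ∪ B)' = A' ∩ B'.

Identity is invalid: (A ∪ B)' = {11, 12} but A' ∪ B' = {1, 2, 3, 6, 11, 12}. The correct De Morgan law is (A ∪ B)' = A' ∩ B'.


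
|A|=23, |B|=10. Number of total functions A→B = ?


Each of |A| = 23 inputs maps to any of |B| = 10 outputs.
# functions = |B|^|A| = 10^23
= 100000000000000000000000

Number of functions = 100000000000000000000000


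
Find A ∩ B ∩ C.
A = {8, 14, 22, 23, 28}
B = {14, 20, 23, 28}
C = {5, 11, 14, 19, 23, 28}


A ∩ B = {14, 23, 28}
(A ∩ B) ∩ C = {14, 23, 28}

A ∩ B ∩ C = {14, 23, 28}


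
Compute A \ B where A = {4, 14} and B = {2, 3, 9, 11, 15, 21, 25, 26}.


A \ B = elements in A but not in B
A = {4, 14}
B = {2, 3, 9, 11, 15, 21, 25, 26}
Remove from A any elements in B
A \ B = {4, 14}

A \ B = {4, 14}


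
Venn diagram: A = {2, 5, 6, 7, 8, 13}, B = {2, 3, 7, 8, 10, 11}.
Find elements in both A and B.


A = {2, 5, 6, 7, 8, 13}
B = {2, 3, 7, 8, 10, 11}
Region: in both A and B
Elements: {2, 7, 8}

Elements in both A and B: {2, 7, 8}


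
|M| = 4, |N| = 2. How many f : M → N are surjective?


n = |M| = 4, k = |N| = 2. Surjections via inclusion-exclusion:
S(n,k) = Σ(-1)^i × C(k,i) × (k-i)^n, i=0 to k
i=0: (-1)^0×C(2,0)×2^4 = 16
i=1: (-1)^1×C(2,1)×1^4 = -2
i=2: (-1)^2×C(2,2)×0^4 = 0
Total = 14

Number of surjections = 14


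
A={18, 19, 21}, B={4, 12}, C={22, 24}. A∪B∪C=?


A ∪ B = {4, 12, 18, 19, 21}
(A ∪ B) ∪ C = {4, 12, 18, 19, 21, 22, 24}

A ∪ B ∪ C = {4, 12, 18, 19, 21, 22, 24}


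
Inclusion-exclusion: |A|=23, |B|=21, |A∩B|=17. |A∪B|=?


|A ∪ B| = |A| + |B| - |A ∩ B|
= 23 + 21 - 17
= 27

|A ∪ B| = 27


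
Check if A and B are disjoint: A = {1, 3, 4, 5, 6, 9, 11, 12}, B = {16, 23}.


Disjoint means A ∩ B = ∅.
A ∩ B = ∅
A ∩ B = ∅, so A and B are disjoint.

Yes, A and B are disjoint


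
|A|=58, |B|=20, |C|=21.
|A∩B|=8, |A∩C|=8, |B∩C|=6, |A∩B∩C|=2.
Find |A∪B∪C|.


|A∪B∪C| = |A|+|B|+|C| - |A∩B|-|A∩C|-|B∩C| + |A∩B∩C|
= 58+20+21 - 8-8-6 + 2
= 99 - 22 + 2
= 79

|A ∪ B ∪ C| = 79


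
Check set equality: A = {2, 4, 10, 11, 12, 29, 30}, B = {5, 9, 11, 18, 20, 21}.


Two sets are equal iff they have exactly the same elements.
A = {2, 4, 10, 11, 12, 29, 30}
B = {5, 9, 11, 18, 20, 21}
Differences: {2, 4, 5, 9, 10, 12, 18, 20, 21, 29, 30}
A ≠ B

No, A ≠ B


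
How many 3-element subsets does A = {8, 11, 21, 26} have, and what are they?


|A| = 4, so A has C(4,3) = 4 subsets of size 3.
Enumerate by choosing 3 elements from A at a time:
{8, 11, 21}, {8, 11, 26}, {8, 21, 26}, {11, 21, 26}

3-element subsets (4 total): {8, 11, 21}, {8, 11, 26}, {8, 21, 26}, {11, 21, 26}


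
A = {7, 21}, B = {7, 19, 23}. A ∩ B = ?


A ∩ B = elements in both A and B
A = {7, 21}
B = {7, 19, 23}
A ∩ B = {7}

A ∩ B = {7}


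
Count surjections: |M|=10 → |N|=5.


n = |M| = 10, k = |N| = 5. Surjections via inclusion-exclusion:
S(n,k) = Σ(-1)^i × C(k,i) × (k-i)^n, i=0 to k
i=0: (-1)^0×C(5,0)×5^10 = 9765625
i=1: (-1)^1×C(5,1)×4^10 = -5242880
i=2: (-1)^2×C(5,2)×3^10 = 590490
i=3: (-1)^3×C(5,3)×2^10 = -10240
i=4: (-1)^4×C(5,4)×1^10 = 5
i=5: (-1)^5×C(5,5)×0^10 = 0
Total = 5103000

Number of surjections = 5103000


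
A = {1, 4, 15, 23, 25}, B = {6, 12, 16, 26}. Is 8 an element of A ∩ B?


A = {1, 4, 15, 23, 25}, B = {6, 12, 16, 26}
A ∩ B = elements in both A and B
A ∩ B = ∅
Checking if 8 ∈ A ∩ B
8 is not in A ∩ B → False

8 ∉ A ∩ B


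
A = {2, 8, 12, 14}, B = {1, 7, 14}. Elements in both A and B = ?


A = {2, 8, 12, 14}
B = {1, 7, 14}
Region: in both A and B
Elements: {14}

Elements in both A and B: {14}


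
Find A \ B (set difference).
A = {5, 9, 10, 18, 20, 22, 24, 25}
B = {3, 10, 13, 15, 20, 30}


A \ B = elements in A but not in B
A = {5, 9, 10, 18, 20, 22, 24, 25}
B = {3, 10, 13, 15, 20, 30}
Remove from A any elements in B
A \ B = {5, 9, 18, 22, 24, 25}

A \ B = {5, 9, 18, 22, 24, 25}


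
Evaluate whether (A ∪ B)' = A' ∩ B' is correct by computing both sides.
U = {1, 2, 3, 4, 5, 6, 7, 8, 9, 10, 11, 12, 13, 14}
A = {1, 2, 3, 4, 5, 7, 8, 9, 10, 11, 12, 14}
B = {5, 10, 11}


LHS: A ∪ B = {1, 2, 3, 4, 5, 7, 8, 9, 10, 11, 12, 14}
(A ∪ B)' = U \ (A ∪ B) = {6, 13}
A' = {6, 13}, B' = {1, 2, 3, 4, 6, 7, 8, 9, 12, 13, 14}
Claimed RHS: A' ∩ B' = {6, 13}
Identity is VALID: LHS = RHS = {6, 13} ✓

Identity is valid. (A ∪ B)' = A' ∩ B' = {6, 13}


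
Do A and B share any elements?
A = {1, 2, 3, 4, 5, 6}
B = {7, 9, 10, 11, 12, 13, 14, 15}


Disjoint means A ∩ B = ∅.
A ∩ B = ∅
A ∩ B = ∅, so A and B are disjoint.

No — A and B share no elements (A ∩ B = ∅), so they are disjoint


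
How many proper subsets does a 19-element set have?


Total subsets = 2^n = 2^19 = 524288
Proper subsets exclude the set itself: 2^n - 1
= 524288 - 1
= 524287

Number of proper subsets = 524287


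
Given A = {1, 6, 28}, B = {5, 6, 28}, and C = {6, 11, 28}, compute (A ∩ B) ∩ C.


A ∩ B = {6, 28}
(A ∩ B) ∩ C = {6, 28}

A ∩ B ∩ C = {6, 28}


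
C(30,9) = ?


C(n,k) = n! / (k!(n-k)!)
C(30,9) = 30! / (9!21!)
= 14307150

C(30,9) = 14307150


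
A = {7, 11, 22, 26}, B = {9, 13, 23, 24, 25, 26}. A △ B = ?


A △ B = (A \ B) ∪ (B \ A) = elements in exactly one of A or B
A \ B = {7, 11, 22}
B \ A = {9, 13, 23, 24, 25}
A △ B = {7, 9, 11, 13, 22, 23, 24, 25}

A △ B = {7, 9, 11, 13, 22, 23, 24, 25}


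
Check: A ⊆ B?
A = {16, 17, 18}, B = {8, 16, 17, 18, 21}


A ⊆ B means every element of A is in B.
All elements of A are in B.
So A ⊆ B.

Yes, A ⊆ B


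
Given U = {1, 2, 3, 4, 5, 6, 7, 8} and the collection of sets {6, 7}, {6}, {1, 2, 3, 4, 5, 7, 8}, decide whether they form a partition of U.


A partition requires: (1) non-empty parts, (2) pairwise disjoint, (3) union = U
Parts: {6, 7}, {6}, {1, 2, 3, 4, 5, 7, 8}
Union of parts: {1, 2, 3, 4, 5, 6, 7, 8}
U = {1, 2, 3, 4, 5, 6, 7, 8}
All non-empty? True
Pairwise disjoint? False
Covers U? True

No, not a valid partition


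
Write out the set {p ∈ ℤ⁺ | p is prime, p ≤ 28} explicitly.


Checking each candidate:
Condition: primes ≤ 28
Result = {2, 3, 5, 7, 11, 13, 17, 19, 23}

{2, 3, 5, 7, 11, 13, 17, 19, 23}


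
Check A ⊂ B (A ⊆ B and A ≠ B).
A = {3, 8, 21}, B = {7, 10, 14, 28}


A ⊂ B requires: A ⊆ B AND A ≠ B.
A ⊆ B? No
A ⊄ B, so A is not a proper subset.

No, A is not a proper subset of B


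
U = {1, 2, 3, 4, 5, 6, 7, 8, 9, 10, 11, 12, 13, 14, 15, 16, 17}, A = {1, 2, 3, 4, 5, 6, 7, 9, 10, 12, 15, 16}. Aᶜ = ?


Aᶜ = U \ A = elements in U but not in A
U = {1, 2, 3, 4, 5, 6, 7, 8, 9, 10, 11, 12, 13, 14, 15, 16, 17}
A = {1, 2, 3, 4, 5, 6, 7, 9, 10, 12, 15, 16}
Aᶜ = {8, 11, 13, 14, 17}

Aᶜ = {8, 11, 13, 14, 17}


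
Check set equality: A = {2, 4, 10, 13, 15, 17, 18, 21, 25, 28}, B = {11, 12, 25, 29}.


Two sets are equal iff they have exactly the same elements.
A = {2, 4, 10, 13, 15, 17, 18, 21, 25, 28}
B = {11, 12, 25, 29}
Differences: {2, 4, 10, 11, 12, 13, 15, 17, 18, 21, 28, 29}
A ≠ B

No, A ≠ B


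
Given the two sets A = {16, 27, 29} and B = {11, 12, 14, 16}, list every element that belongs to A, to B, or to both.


A ∪ B = all elements in A or B (or both)
A = {16, 27, 29}
B = {11, 12, 14, 16}
A ∪ B = {11, 12, 14, 16, 27, 29}

A ∪ B = {11, 12, 14, 16, 27, 29}


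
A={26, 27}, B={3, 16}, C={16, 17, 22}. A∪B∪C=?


A ∪ B = {3, 16, 26, 27}
(A ∪ B) ∪ C = {3, 16, 17, 22, 26, 27}

A ∪ B ∪ C = {3, 16, 17, 22, 26, 27}


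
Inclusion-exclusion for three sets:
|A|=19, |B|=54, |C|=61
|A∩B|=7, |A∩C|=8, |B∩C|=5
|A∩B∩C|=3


|A∪B∪C| = |A|+|B|+|C| - |A∩B|-|A∩C|-|B∩C| + |A∩B∩C|
= 19+54+61 - 7-8-5 + 3
= 134 - 20 + 3
= 117

|A ∪ B ∪ C| = 117


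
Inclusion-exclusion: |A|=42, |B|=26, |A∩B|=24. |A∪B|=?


|A ∪ B| = |A| + |B| - |A ∩ B|
= 42 + 26 - 24
= 44

|A ∪ B| = 44


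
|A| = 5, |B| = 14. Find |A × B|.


|A × B| = |A| × |B|
= 5 × 14
= 70

|A × B| = 70


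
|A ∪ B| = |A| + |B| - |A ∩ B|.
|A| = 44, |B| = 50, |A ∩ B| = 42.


|A ∪ B| = |A| + |B| - |A ∩ B|
= 44 + 50 - 42
= 52

|A ∪ B| = 52


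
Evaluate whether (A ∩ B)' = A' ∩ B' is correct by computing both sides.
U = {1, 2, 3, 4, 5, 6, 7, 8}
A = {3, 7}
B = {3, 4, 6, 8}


LHS: A ∩ B = {3}
(A ∩ B)' = U \ (A ∩ B) = {1, 2, 4, 5, 6, 7, 8}
A' = {1, 2, 4, 5, 6, 8}, B' = {1, 2, 5, 7}
Claimed RHS: A' ∩ B' = {1, 2, 5}
Identity is INVALID: LHS = {1, 2, 4, 5, 6, 7, 8} but the RHS claimed here equals {1, 2, 5}. The correct form is (A ∩ B)' = A' ∪ B'.

Identity is invalid: (A ∩ B)' = {1, 2, 4, 5, 6, 7, 8} but A' ∩ B' = {1, 2, 5}. The correct De Morgan law is (A ∩ B)' = A' ∪ B'.


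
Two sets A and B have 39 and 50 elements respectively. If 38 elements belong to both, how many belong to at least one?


|A ∪ B| = |A| + |B| - |A ∩ B|
= 39 + 50 - 38
= 51

|A ∪ B| = 51


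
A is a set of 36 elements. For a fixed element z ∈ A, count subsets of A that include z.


Subsets of A containing z correspond to subsets of A \ {z}, which has 35 elements.
Count = 2^(n-1) = 2^35
= 34359738368

Number of subsets containing z = 34359738368


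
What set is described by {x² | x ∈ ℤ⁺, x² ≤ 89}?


Checking each candidate:
Condition: positive perfect squares ≤ 89
Result = {1, 4, 9, 16, 25, 36, 49, 64, 81}

{1, 4, 9, 16, 25, 36, 49, 64, 81}


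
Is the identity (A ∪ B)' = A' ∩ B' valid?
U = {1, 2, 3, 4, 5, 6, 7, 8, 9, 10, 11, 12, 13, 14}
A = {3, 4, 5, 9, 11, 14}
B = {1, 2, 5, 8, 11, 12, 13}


LHS: A ∪ B = {1, 2, 3, 4, 5, 8, 9, 11, 12, 13, 14}
(A ∪ B)' = U \ (A ∪ B) = {6, 7, 10}
A' = {1, 2, 6, 7, 8, 10, 12, 13}, B' = {3, 4, 6, 7, 9, 10, 14}
Claimed RHS: A' ∩ B' = {6, 7, 10}
Identity is VALID: LHS = RHS = {6, 7, 10} ✓

Identity is valid. (A ∪ B)' = A' ∩ B' = {6, 7, 10}


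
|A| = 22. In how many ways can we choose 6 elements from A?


C(n,k) = n! / (k!(n-k)!)
C(22,6) = 22! / (6!16!)
= 74613

C(22,6) = 74613


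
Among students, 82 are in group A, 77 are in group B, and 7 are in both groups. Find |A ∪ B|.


|A ∪ B| = |A| + |B| - |A ∩ B|
= 82 + 77 - 7
= 152

|A ∪ B| = 152


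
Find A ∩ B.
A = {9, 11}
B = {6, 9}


A ∩ B = elements in both A and B
A = {9, 11}
B = {6, 9}
A ∩ B = {9}

A ∩ B = {9}


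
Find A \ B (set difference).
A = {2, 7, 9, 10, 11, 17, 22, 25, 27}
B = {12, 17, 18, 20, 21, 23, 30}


A \ B = elements in A but not in B
A = {2, 7, 9, 10, 11, 17, 22, 25, 27}
B = {12, 17, 18, 20, 21, 23, 30}
Remove from A any elements in B
A \ B = {2, 7, 9, 10, 11, 22, 25, 27}

A \ B = {2, 7, 9, 10, 11, 22, 25, 27}


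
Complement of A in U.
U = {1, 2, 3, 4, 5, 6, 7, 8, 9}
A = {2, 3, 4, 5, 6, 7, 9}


Aᶜ = U \ A = elements in U but not in A
U = {1, 2, 3, 4, 5, 6, 7, 8, 9}
A = {2, 3, 4, 5, 6, 7, 9}
Aᶜ = {1, 8}

Aᶜ = {1, 8}


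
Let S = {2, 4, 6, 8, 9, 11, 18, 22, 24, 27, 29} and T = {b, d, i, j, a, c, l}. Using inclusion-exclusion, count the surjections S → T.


n = |S| = 11, k = |T| = 7. Surjections via inclusion-exclusion:
S(n,k) = Σ(-1)^i × C(k,i) × (k-i)^n, i=0 to k
i=0: (-1)^0×C(7,0)×7^11 = 1977326743
i=1: (-1)^1×C(7,1)×6^11 = -2539579392
i=2: (-1)^2×C(7,2)×5^11 = 1025390625
i=3: (-1)^3×C(7,3)×4^11 = -146800640
i=4: (-1)^4×C(7,4)×3^11 = 6200145
i=5: (-1)^5×C(7,5)×2^11 = -43008
i=6: (-1)^6×C(7,6)×1^11 = 7
i=7: (-1)^7×C(7,7)×0^11 = 0
Total = 322494480

Number of surjections = 322494480


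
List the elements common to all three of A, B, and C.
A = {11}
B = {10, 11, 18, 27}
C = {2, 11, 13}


A ∩ B = {11}
(A ∩ B) ∩ C = {11}

A ∩ B ∩ C = {11}


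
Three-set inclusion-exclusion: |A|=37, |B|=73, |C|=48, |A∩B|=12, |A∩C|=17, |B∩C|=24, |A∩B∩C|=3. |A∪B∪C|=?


|A∪B∪C| = |A|+|B|+|C| - |A∩B|-|A∩C|-|B∩C| + |A∩B∩C|
= 37+73+48 - 12-17-24 + 3
= 158 - 53 + 3
= 108

|A ∪ B ∪ C| = 108


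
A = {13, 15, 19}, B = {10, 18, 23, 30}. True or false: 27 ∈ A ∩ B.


A = {13, 15, 19}, B = {10, 18, 23, 30}
A ∩ B = elements in both A and B
A ∩ B = ∅
Checking if 27 ∈ A ∩ B
27 is not in A ∩ B → False

27 ∉ A ∩ B


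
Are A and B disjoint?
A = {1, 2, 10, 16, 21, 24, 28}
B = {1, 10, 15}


Disjoint means A ∩ B = ∅.
A ∩ B = {1, 10}
A ∩ B ≠ ∅, so A and B are NOT disjoint.

No, A and B are not disjoint (A ∩ B = {1, 10})


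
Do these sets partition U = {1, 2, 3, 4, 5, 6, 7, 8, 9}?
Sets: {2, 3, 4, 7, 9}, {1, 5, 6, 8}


A partition requires: (1) non-empty parts, (2) pairwise disjoint, (3) union = U
Parts: {2, 3, 4, 7, 9}, {1, 5, 6, 8}
Union of parts: {1, 2, 3, 4, 5, 6, 7, 8, 9}
U = {1, 2, 3, 4, 5, 6, 7, 8, 9}
All non-empty? True
Pairwise disjoint? True
Covers U? True

Yes, valid partition


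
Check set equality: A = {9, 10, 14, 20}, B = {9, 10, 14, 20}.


Two sets are equal iff they have exactly the same elements.
A = {9, 10, 14, 20}
B = {9, 10, 14, 20}
Same elements → A = B

Yes, A = B


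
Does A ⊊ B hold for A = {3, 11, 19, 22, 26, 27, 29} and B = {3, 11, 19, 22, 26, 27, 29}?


A ⊂ B requires: A ⊆ B AND A ≠ B.
A ⊆ B? Yes
A = B? Yes
A = B, so A is not a PROPER subset.

No, A is not a proper subset of B


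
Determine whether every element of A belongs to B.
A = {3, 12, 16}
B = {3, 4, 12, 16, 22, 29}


A ⊆ B means every element of A is in B.
All elements of A are in B.
So A ⊆ B.

Yes, A ⊆ B


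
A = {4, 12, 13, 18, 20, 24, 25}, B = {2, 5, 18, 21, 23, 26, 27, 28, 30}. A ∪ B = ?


A ∪ B = all elements in A or B (or both)
A = {4, 12, 13, 18, 20, 24, 25}
B = {2, 5, 18, 21, 23, 26, 27, 28, 30}
A ∪ B = {2, 4, 5, 12, 13, 18, 20, 21, 23, 24, 25, 26, 27, 28, 30}

A ∪ B = {2, 4, 5, 12, 13, 18, 20, 21, 23, 24, 25, 26, 27, 28, 30}


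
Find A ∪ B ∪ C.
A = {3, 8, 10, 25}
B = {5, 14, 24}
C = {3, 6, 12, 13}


A ∪ B = {3, 5, 8, 10, 14, 24, 25}
(A ∪ B) ∪ C = {3, 5, 6, 8, 10, 12, 13, 14, 24, 25}

A ∪ B ∪ C = {3, 5, 6, 8, 10, 12, 13, 14, 24, 25}


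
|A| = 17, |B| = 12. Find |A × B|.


|A × B| = |A| × |B|
= 17 × 12
= 204

|A × B| = 204


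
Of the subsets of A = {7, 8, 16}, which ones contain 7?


A subset of A contains 7 iff the remaining 2 elements form any subset of A \ {7}.
Count: 2^(n-1) = 2^2 = 4
Subsets containing 7: {7}, {7, 8}, {7, 16}, {7, 8, 16}

Subsets containing 7 (4 total): {7}, {7, 8}, {7, 16}, {7, 8, 16}


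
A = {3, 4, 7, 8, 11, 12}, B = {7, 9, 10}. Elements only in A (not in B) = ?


A = {3, 4, 7, 8, 11, 12}
B = {7, 9, 10}
Region: only in A (not in B)
Elements: {3, 4, 8, 11, 12}

Elements only in A (not in B): {3, 4, 8, 11, 12}


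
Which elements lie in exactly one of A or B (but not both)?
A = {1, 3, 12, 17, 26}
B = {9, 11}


A △ B = (A \ B) ∪ (B \ A) = elements in exactly one of A or B
A \ B = {1, 3, 12, 17, 26}
B \ A = {9, 11}
A △ B = {1, 3, 9, 11, 12, 17, 26}

A △ B = {1, 3, 9, 11, 12, 17, 26}


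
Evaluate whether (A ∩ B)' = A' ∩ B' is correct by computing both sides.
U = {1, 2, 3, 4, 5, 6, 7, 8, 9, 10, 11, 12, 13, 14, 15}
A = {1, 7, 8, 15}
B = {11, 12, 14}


LHS: A ∩ B = ∅
(A ∩ B)' = U \ (A ∩ B) = {1, 2, 3, 4, 5, 6, 7, 8, 9, 10, 11, 12, 13, 14, 15}
A' = {2, 3, 4, 5, 6, 9, 10, 11, 12, 13, 14}, B' = {1, 2, 3, 4, 5, 6, 7, 8, 9, 10, 13, 15}
Claimed RHS: A' ∩ B' = {2, 3, 4, 5, 6, 9, 10, 13}
Identity is INVALID: LHS = {1, 2, 3, 4, 5, 6, 7, 8, 9, 10, 11, 12, 13, 14, 15} but the RHS claimed here equals {2, 3, 4, 5, 6, 9, 10, 13}. The correct form is (A ∩ B)' = A' ∪ B'.

Identity is invalid: (A ∩ B)' = {1, 2, 3, 4, 5, 6, 7, 8, 9, 10, 11, 12, 13, 14, 15} but A' ∩ B' = {2, 3, 4, 5, 6, 9, 10, 13}. The correct De Morgan law is (A ∩ B)' = A' ∪ B'.


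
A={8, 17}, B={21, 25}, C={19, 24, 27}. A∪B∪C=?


A ∪ B = {8, 17, 21, 25}
(A ∪ B) ∪ C = {8, 17, 19, 21, 24, 25, 27}

A ∪ B ∪ C = {8, 17, 19, 21, 24, 25, 27}


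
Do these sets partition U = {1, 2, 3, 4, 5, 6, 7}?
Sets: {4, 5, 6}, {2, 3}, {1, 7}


A partition requires: (1) non-empty parts, (2) pairwise disjoint, (3) union = U
Parts: {4, 5, 6}, {2, 3}, {1, 7}
Union of parts: {1, 2, 3, 4, 5, 6, 7}
U = {1, 2, 3, 4, 5, 6, 7}
All non-empty? True
Pairwise disjoint? True
Covers U? True

Yes, valid partition


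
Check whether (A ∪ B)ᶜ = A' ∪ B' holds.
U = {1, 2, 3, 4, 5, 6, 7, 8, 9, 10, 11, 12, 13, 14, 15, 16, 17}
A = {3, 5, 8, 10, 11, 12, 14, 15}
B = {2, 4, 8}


LHS: A ∪ B = {2, 3, 4, 5, 8, 10, 11, 12, 14, 15}
(A ∪ B)' = U \ (A ∪ B) = {1, 6, 7, 9, 13, 16, 17}
A' = {1, 2, 4, 6, 7, 9, 13, 16, 17}, B' = {1, 3, 5, 6, 7, 9, 10, 11, 12, 13, 14, 15, 16, 17}
Claimed RHS: A' ∪ B' = {1, 2, 3, 4, 5, 6, 7, 9, 10, 11, 12, 13, 14, 15, 16, 17}
Identity is INVALID: LHS = {1, 6, 7, 9, 13, 16, 17} but the RHS claimed here equals {1, 2, 3, 4, 5, 6, 7, 9, 10, 11, 12, 13, 14, 15, 16, 17}. The correct form is (A ∪ B)' = A' ∩ B'.

Identity is invalid: (A ∪ B)' = {1, 6, 7, 9, 13, 16, 17} but A' ∪ B' = {1, 2, 3, 4, 5, 6, 7, 9, 10, 11, 12, 13, 14, 15, 16, 17}. The correct De Morgan law is (A ∪ B)' = A' ∩ B'.


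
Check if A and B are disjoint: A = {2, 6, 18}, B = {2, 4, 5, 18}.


Disjoint means A ∩ B = ∅.
A ∩ B = {2, 18}
A ∩ B ≠ ∅, so A and B are NOT disjoint.

No, A and B are not disjoint (A ∩ B = {2, 18})


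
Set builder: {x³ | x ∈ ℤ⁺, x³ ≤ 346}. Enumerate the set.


Checking each candidate:
Condition: positive perfect cubes ≤ 346
Result = {1, 8, 27, 64, 125, 216, 343}

{1, 8, 27, 64, 125, 216, 343}


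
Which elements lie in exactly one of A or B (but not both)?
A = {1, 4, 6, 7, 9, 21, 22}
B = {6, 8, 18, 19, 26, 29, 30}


A △ B = (A \ B) ∪ (B \ A) = elements in exactly one of A or B
A \ B = {1, 4, 7, 9, 21, 22}
B \ A = {8, 18, 19, 26, 29, 30}
A △ B = {1, 4, 7, 8, 9, 18, 19, 21, 22, 26, 29, 30}

A △ B = {1, 4, 7, 8, 9, 18, 19, 21, 22, 26, 29, 30}


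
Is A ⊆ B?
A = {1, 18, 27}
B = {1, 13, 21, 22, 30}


A ⊆ B means every element of A is in B.
Elements in A not in B: {18, 27}
So A ⊄ B.

No, A ⊄ B


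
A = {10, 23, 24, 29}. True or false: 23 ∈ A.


A = {10, 23, 24, 29}
Checking if 23 is in A
23 is in A → True

23 ∈ A


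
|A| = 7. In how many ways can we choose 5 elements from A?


C(n,k) = n! / (k!(n-k)!)
C(7,5) = 7! / (5!2!)
= 21

C(7,5) = 21


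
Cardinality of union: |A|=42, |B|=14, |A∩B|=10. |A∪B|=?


|A ∪ B| = |A| + |B| - |A ∩ B|
= 42 + 14 - 10
= 46

|A ∪ B| = 46


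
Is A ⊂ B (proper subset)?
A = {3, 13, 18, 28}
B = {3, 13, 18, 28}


A ⊂ B requires: A ⊆ B AND A ≠ B.
A ⊆ B? Yes
A = B? Yes
A = B, so A is not a PROPER subset.

No, A is not a proper subset of B


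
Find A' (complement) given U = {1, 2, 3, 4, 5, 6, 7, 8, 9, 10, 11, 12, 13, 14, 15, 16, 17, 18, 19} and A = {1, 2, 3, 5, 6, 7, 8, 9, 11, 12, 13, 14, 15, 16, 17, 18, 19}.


Aᶜ = U \ A = elements in U but not in A
U = {1, 2, 3, 4, 5, 6, 7, 8, 9, 10, 11, 12, 13, 14, 15, 16, 17, 18, 19}
A = {1, 2, 3, 5, 6, 7, 8, 9, 11, 12, 13, 14, 15, 16, 17, 18, 19}
Aᶜ = {4, 10}

Aᶜ = {4, 10}


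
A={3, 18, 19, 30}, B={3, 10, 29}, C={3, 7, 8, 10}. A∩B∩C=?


A ∩ B = {3}
(A ∩ B) ∩ C = {3}

A ∩ B ∩ C = {3}


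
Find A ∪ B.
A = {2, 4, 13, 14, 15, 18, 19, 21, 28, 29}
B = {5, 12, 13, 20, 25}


A ∪ B = all elements in A or B (or both)
A = {2, 4, 13, 14, 15, 18, 19, 21, 28, 29}
B = {5, 12, 13, 20, 25}
A ∪ B = {2, 4, 5, 12, 13, 14, 15, 18, 19, 20, 21, 25, 28, 29}

A ∪ B = {2, 4, 5, 12, 13, 14, 15, 18, 19, 20, 21, 25, 28, 29}


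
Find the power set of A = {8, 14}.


|A| = 2, so |P(A)| = 2^2 = 4
Enumerate subsets by cardinality (0 to 2):
∅, {8}, {14}, {8, 14}

P(A) has 4 subsets: ∅, {8}, {14}, {8, 14}


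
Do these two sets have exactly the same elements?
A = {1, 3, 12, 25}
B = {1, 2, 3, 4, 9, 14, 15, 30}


Two sets are equal iff they have exactly the same elements.
A = {1, 3, 12, 25}
B = {1, 2, 3, 4, 9, 14, 15, 30}
Differences: {2, 4, 9, 12, 14, 15, 25, 30}
A ≠ B

No, A ≠ B


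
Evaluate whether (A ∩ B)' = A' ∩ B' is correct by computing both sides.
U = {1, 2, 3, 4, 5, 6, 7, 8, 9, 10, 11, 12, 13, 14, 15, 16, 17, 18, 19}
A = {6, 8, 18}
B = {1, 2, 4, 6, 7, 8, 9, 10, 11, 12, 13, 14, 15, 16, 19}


LHS: A ∩ B = {6, 8}
(A ∩ B)' = U \ (A ∩ B) = {1, 2, 3, 4, 5, 7, 9, 10, 11, 12, 13, 14, 15, 16, 17, 18, 19}
A' = {1, 2, 3, 4, 5, 7, 9, 10, 11, 12, 13, 14, 15, 16, 17, 19}, B' = {3, 5, 17, 18}
Claimed RHS: A' ∩ B' = {3, 5, 17}
Identity is INVALID: LHS = {1, 2, 3, 4, 5, 7, 9, 10, 11, 12, 13, 14, 15, 16, 17, 18, 19} but the RHS claimed here equals {3, 5, 17}. The correct form is (A ∩ B)' = A' ∪ B'.

Identity is invalid: (A ∩ B)' = {1, 2, 3, 4, 5, 7, 9, 10, 11, 12, 13, 14, 15, 16, 17, 18, 19} but A' ∩ B' = {3, 5, 17}. The correct De Morgan law is (A ∩ B)' = A' ∪ B'.


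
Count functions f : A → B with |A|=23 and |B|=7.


Each of |A| = 23 inputs maps to any of |B| = 7 outputs.
# functions = |B|^|A| = 7^23
= 27368747340080916343

Number of functions = 27368747340080916343


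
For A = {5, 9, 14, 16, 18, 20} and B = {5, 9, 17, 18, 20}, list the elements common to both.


A ∩ B = elements in both A and B
A = {5, 9, 14, 16, 18, 20}
B = {5, 9, 17, 18, 20}
A ∩ B = {5, 9, 18, 20}

A ∩ B = {5, 9, 18, 20}


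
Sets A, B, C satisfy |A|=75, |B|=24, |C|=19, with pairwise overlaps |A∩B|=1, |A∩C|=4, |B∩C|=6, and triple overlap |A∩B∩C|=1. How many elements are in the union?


|A∪B∪C| = |A|+|B|+|C| - |A∩B|-|A∩C|-|B∩C| + |A∩B∩C|
= 75+24+19 - 1-4-6 + 1
= 118 - 11 + 1
= 108

|A ∪ B ∪ C| = 108


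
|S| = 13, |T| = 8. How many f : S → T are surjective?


n = |S| = 13, k = |T| = 8. Surjections via inclusion-exclusion:
S(n,k) = Σ(-1)^i × C(k,i) × (k-i)^n, i=0 to k
i=0: (-1)^0×C(8,0)×8^13 = 549755813888
i=1: (-1)^1×C(8,1)×7^13 = -775112083256
i=2: (-1)^2×C(8,2)×6^13 = 365699432448
i=3: (-1)^3×C(8,3)×5^13 = -68359375000
i=4: (-1)^4×C(8,4)×4^13 = 4697620480
i=5: (-1)^5×C(8,5)×3^13 = -89282088
i=6: (-1)^6×C(8,6)×2^13 = 229376
i=7: (-1)^7×C(8,7)×1^13 = -8
i=8: (-1)^8×C(8,8)×0^13 = 0
Total = 76592355840

Number of surjections = 76592355840


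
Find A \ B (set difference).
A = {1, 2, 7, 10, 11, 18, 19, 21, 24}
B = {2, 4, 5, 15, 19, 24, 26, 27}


A \ B = elements in A but not in B
A = {1, 2, 7, 10, 11, 18, 19, 21, 24}
B = {2, 4, 5, 15, 19, 24, 26, 27}
Remove from A any elements in B
A \ B = {1, 7, 10, 11, 18, 21}

A \ B = {1, 7, 10, 11, 18, 21}


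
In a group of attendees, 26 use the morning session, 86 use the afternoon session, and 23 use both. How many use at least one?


|A ∪ B| = |A| + |B| - |A ∩ B|
= 26 + 86 - 23
= 89

|A ∪ B| = 89


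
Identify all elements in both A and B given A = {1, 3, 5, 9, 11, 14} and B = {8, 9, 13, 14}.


A = {1, 3, 5, 9, 11, 14}
B = {8, 9, 13, 14}
Region: in both A and B
Elements: {9, 14}

Elements in both A and B: {9, 14}


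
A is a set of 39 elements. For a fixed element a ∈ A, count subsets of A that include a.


Subsets of A containing a correspond to subsets of A \ {a}, which has 38 elements.
Count = 2^(n-1) = 2^38
= 274877906944

Number of subsets containing a = 274877906944


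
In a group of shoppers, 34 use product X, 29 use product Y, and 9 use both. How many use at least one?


|A ∪ B| = |A| + |B| - |A ∩ B|
= 34 + 29 - 9
= 54

|A ∪ B| = 54


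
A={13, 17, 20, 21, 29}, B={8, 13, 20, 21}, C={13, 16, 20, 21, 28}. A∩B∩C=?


A ∩ B = {13, 20, 21}
(A ∩ B) ∩ C = {13, 20, 21}

A ∩ B ∩ C = {13, 20, 21}


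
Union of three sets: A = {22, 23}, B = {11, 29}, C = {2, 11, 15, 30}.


A ∪ B = {11, 22, 23, 29}
(A ∪ B) ∪ C = {2, 11, 15, 22, 23, 29, 30}

A ∪ B ∪ C = {2, 11, 15, 22, 23, 29, 30}


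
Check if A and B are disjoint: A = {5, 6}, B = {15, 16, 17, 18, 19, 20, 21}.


Disjoint means A ∩ B = ∅.
A ∩ B = ∅
A ∩ B = ∅, so A and B are disjoint.

Yes, A and B are disjoint


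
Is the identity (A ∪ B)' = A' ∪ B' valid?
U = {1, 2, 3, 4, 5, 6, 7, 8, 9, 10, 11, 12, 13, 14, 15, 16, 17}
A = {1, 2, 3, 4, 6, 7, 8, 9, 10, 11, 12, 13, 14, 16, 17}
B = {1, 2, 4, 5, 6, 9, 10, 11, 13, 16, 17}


LHS: A ∪ B = {1, 2, 3, 4, 5, 6, 7, 8, 9, 10, 11, 12, 13, 14, 16, 17}
(A ∪ B)' = U \ (A ∪ B) = {15}
A' = {5, 15}, B' = {3, 7, 8, 12, 14, 15}
Claimed RHS: A' ∪ B' = {3, 5, 7, 8, 12, 14, 15}
Identity is INVALID: LHS = {15} but the RHS claimed here equals {3, 5, 7, 8, 12, 14, 15}. The correct form is (A ∪ B)' = A' ∩ B'.

Identity is invalid: (A ∪ B)' = {15} but A' ∪ B' = {3, 5, 7, 8, 12, 14, 15}. The correct De Morgan law is (A ∪ B)' = A' ∩ B'.
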